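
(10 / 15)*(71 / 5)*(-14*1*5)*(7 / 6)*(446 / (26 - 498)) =775817 / 1062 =730.52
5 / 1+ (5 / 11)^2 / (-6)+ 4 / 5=20929 / 3630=5.77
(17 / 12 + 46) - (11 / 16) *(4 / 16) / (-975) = 2958811 / 62400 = 47.42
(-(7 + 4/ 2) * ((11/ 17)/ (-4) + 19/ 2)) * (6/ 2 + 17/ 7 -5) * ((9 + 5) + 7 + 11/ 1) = -137160/ 119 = -1152.61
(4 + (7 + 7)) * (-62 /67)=-16.66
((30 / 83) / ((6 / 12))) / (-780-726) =-10 / 20833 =-0.00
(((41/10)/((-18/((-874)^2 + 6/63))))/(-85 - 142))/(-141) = -328848659/60493230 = -5.44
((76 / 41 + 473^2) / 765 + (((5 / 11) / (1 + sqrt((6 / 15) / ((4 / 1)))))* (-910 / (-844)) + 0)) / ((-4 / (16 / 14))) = -8532037456 / 101917431 + 325* sqrt(10) / 20889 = -83.67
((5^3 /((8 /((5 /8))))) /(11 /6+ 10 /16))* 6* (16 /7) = 22500 /413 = 54.48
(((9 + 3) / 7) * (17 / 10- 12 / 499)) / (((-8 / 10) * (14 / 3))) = -75267 / 97804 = -0.77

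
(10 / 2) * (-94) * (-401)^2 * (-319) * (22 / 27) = 530395666460 / 27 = 19644283942.96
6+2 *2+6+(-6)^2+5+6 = 63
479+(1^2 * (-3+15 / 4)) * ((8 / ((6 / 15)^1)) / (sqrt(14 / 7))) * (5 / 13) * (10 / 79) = 375 * sqrt(2) / 1027+479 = 479.52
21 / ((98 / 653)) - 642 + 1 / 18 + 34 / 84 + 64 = -437.61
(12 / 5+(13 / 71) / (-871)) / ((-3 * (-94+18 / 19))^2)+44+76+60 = 120443333226319 / 669129514560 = 180.00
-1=-1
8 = 8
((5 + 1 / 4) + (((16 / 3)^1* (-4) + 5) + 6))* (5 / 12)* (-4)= 305 / 36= 8.47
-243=-243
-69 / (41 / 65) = -4485 / 41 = -109.39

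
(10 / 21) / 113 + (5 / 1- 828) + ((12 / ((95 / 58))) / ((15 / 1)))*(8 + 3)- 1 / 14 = -1843369783 / 2254350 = -817.69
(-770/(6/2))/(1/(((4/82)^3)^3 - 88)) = 7394466624844801040/327381934393961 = 22586.67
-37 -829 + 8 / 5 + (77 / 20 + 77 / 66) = -51563 / 60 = -859.38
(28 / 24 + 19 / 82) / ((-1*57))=-172 / 7011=-0.02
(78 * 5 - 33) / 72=4.96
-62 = -62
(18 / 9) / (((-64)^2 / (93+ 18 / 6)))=0.05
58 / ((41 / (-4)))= -232 / 41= -5.66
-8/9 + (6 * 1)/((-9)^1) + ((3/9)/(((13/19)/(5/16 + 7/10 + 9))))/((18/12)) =7939/4680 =1.70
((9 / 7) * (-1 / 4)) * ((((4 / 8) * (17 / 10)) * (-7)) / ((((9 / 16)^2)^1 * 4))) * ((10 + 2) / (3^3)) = 272 / 405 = 0.67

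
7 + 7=14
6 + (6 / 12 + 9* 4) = 42.50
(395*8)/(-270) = -316/27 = -11.70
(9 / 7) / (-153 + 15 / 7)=-3 / 352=-0.01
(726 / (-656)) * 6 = -1089 / 164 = -6.64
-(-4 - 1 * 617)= 621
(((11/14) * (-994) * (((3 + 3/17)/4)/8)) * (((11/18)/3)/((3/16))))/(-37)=8591/3774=2.28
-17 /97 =-0.18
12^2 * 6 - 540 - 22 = 302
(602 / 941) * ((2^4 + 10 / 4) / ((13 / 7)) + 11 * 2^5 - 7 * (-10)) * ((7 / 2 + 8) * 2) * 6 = 466513278 / 12233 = 38135.64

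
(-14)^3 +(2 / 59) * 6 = -161884 / 59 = -2743.80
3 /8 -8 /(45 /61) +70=21431 /360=59.53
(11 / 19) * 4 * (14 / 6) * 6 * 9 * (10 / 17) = 55440 / 323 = 171.64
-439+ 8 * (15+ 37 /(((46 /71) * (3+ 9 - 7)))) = -26177 /115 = -227.63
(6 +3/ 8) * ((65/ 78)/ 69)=85/ 1104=0.08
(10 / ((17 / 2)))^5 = 3200000 / 1419857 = 2.25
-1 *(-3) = 3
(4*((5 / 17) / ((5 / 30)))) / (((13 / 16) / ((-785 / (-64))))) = 23550 / 221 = 106.56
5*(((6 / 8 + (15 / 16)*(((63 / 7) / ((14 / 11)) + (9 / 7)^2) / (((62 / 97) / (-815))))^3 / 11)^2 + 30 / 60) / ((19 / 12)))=321844819919705475917988376880273179308709016489055 / 7403303204340475924163854336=43473137738166845337040.38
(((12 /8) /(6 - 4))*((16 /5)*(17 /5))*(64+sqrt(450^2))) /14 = 52428 /175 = 299.59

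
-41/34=-1.21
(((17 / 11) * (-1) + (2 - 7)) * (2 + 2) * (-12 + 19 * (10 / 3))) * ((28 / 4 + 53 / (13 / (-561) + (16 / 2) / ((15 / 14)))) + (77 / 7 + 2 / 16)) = -708418200 / 20879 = -33929.70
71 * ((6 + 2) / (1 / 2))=1136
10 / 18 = 5 / 9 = 0.56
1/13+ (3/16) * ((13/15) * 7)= 1263/1040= 1.21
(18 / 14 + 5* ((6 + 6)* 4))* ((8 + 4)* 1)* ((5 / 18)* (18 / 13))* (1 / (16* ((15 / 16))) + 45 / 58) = 2476074 / 2639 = 938.26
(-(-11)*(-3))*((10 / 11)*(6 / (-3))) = 60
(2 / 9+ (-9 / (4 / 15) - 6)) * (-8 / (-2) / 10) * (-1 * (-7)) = -9961 / 90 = -110.68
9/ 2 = 4.50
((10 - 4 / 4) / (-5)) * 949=-8541 / 5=-1708.20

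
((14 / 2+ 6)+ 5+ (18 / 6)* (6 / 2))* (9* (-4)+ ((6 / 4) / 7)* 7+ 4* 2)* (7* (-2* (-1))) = -10017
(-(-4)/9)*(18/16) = 1/2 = 0.50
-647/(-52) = 647/52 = 12.44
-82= -82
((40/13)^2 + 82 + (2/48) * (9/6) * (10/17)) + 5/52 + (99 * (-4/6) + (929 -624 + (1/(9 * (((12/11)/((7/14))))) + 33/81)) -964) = -5455321/8619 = -632.94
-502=-502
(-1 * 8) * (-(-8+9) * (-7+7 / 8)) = -49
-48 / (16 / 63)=-189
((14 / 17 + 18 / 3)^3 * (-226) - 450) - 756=-358687574 / 4913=-73007.85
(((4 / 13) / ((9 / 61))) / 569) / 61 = 4 / 66573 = 0.00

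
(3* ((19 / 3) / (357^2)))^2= 361 / 16243247601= 0.00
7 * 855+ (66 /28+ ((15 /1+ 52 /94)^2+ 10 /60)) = 288976823 /46389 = 6229.43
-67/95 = -0.71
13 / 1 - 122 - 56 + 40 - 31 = -156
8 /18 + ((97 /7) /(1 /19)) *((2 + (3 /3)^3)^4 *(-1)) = -1343519 /63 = -21325.70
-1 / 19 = -0.05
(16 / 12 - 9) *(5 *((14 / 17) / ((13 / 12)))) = -6440 / 221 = -29.14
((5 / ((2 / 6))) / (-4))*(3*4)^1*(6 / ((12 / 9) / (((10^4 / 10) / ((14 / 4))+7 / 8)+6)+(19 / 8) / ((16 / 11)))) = -1698796800 / 10302067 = -164.90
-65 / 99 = -0.66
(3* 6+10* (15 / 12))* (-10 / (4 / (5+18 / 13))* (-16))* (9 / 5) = 182268 / 13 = 14020.62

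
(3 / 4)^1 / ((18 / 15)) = 5 / 8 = 0.62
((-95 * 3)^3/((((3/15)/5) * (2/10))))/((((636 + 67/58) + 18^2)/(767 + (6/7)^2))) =-6313640266968750/2731603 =-2311331575.99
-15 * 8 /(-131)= 0.92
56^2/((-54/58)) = -90944/27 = -3368.30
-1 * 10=-10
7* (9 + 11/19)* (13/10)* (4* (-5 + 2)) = -99372/95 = -1046.02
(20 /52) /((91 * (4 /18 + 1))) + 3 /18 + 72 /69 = 2179381 /1795794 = 1.21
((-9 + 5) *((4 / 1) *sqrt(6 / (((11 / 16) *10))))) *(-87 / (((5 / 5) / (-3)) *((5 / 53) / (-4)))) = 3541248 *sqrt(165) / 275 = 165411.47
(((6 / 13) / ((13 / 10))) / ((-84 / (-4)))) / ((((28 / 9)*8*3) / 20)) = 75 / 16562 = 0.00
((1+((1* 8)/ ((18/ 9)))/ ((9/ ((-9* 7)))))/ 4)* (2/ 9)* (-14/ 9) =7/ 3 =2.33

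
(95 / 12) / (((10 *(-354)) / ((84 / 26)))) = -133 / 18408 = -0.01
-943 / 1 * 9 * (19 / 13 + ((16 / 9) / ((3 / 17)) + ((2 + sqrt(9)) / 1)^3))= -45192332 / 39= -1158777.74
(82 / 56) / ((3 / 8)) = 3.90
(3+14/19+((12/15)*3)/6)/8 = 393/760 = 0.52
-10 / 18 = -0.56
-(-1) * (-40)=-40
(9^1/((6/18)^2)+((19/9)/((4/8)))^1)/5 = 767/45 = 17.04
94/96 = 47/48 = 0.98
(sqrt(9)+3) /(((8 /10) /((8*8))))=480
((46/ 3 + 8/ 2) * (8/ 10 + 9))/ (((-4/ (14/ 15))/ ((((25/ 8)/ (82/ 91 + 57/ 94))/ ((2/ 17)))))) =-778.98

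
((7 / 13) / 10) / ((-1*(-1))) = 7 / 130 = 0.05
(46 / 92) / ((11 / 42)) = 21 / 11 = 1.91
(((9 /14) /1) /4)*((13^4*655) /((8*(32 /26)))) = 2188772235 /7168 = 305353.27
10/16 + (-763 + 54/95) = -578973/760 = -761.81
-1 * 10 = -10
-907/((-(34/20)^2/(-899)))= -81539300/289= -282142.91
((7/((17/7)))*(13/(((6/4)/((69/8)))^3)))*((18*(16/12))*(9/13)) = 16096941/136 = 118359.86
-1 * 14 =-14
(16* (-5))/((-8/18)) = 180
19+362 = 381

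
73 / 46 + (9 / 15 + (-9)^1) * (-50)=19393 / 46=421.59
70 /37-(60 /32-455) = 134685 /296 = 455.02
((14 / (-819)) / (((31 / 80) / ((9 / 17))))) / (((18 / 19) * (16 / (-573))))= 18145 / 20553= 0.88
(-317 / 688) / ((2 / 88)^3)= -39249.02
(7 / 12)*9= 21 / 4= 5.25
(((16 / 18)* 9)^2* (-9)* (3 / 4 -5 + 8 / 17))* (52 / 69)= 641472 / 391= 1640.59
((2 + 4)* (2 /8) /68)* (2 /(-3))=-1 /68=-0.01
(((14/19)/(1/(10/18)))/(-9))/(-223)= 70/343197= 0.00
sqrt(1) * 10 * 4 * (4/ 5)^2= 128/ 5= 25.60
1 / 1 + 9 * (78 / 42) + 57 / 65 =8459 / 455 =18.59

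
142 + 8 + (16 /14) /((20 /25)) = 1060 /7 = 151.43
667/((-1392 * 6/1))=-23/288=-0.08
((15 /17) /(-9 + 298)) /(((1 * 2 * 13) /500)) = 3750 /63869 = 0.06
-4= -4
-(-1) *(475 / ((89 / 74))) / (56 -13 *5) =-43.88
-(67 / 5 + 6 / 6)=-72 / 5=-14.40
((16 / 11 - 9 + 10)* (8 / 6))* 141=5076 / 11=461.45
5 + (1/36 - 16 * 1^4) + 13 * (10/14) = -425/252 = -1.69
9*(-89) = -801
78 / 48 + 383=3077 / 8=384.62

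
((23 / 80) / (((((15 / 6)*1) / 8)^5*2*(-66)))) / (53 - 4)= -0.01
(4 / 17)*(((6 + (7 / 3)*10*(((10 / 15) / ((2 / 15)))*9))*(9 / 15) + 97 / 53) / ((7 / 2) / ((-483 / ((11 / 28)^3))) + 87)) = 2040454381056 / 1187312486405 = 1.72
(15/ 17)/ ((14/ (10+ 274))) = 2130/ 119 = 17.90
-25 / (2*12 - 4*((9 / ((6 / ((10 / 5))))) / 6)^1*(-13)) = -1 / 2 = -0.50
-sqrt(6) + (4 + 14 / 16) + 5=79 / 8 -sqrt(6)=7.43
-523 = -523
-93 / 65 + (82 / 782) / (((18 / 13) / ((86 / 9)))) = -1455668 / 2058615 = -0.71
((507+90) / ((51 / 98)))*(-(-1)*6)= 117012 / 17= 6883.06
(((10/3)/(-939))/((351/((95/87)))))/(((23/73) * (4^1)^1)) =-34675/3957045534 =-0.00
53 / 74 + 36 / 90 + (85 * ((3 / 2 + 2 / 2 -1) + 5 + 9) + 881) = 406929 / 185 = 2199.62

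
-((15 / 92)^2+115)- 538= -5527217 / 8464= -653.03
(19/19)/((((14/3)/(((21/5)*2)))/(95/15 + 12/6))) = 15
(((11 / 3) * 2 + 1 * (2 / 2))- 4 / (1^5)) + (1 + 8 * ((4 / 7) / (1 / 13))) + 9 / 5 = 6989 / 105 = 66.56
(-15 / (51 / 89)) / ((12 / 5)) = -10.91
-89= -89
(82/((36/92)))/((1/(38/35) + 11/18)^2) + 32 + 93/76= 159756191/1304236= 122.49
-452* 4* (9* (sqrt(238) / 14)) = -8136* sqrt(238) / 7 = -17930.87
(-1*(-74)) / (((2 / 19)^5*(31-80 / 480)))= 185707.42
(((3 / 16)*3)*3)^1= 27 / 16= 1.69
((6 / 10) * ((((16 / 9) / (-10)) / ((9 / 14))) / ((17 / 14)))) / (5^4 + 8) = -1568 / 7263675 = -0.00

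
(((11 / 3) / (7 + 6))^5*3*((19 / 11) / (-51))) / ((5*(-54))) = 278179 / 414129073410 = 0.00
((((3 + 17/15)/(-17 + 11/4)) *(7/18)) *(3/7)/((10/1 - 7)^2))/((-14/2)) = 0.00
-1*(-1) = 1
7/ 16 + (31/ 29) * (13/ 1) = 6651/ 464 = 14.33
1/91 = 0.01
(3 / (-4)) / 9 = -1 / 12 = -0.08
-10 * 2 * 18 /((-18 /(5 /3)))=100 /3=33.33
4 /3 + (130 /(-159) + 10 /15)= 188 /159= 1.18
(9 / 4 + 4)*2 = 25 / 2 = 12.50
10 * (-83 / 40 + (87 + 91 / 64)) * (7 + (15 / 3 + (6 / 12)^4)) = 5332783 / 512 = 10415.59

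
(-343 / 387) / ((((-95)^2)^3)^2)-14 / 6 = -487945159159361177490234718 / 209119353925440504638671875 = -2.33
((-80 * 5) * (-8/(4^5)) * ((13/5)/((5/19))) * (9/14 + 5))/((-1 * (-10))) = 19513/1120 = 17.42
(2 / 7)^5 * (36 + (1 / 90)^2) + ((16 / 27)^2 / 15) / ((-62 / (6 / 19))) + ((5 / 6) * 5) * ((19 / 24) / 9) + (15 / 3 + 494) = 1441690156194793 / 2886642586800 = 499.43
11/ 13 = 0.85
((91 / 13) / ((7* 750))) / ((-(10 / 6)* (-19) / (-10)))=-1 / 2375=-0.00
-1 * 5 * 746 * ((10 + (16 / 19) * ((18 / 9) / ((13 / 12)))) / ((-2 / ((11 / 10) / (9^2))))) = 5854981 / 20007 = 292.65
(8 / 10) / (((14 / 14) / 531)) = 2124 / 5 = 424.80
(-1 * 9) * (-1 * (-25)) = -225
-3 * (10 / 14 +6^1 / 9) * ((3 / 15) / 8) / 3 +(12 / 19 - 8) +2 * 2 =-3.40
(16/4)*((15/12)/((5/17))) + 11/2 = 22.50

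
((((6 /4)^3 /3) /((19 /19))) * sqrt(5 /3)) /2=3 * sqrt(15) /16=0.73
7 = 7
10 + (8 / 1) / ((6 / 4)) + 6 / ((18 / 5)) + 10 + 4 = 31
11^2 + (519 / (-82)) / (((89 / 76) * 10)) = 120.46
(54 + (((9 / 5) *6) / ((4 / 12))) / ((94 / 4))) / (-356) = -6507 / 41830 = -0.16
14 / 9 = 1.56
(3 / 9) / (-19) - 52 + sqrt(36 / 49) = -20413 / 399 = -51.16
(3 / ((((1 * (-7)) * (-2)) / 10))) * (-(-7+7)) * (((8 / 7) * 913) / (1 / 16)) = 0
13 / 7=1.86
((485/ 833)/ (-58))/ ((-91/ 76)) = 18430/ 2198287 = 0.01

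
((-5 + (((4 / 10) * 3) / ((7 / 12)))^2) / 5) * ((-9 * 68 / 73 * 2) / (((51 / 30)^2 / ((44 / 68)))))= 2981088 / 5168765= 0.58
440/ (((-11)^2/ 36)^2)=51840/ 1331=38.95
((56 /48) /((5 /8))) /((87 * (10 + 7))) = 28 /22185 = 0.00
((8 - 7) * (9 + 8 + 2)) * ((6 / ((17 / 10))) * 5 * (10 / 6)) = 9500 / 17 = 558.82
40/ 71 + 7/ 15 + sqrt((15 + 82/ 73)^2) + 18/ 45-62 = -44.45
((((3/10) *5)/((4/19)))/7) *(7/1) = 57/8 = 7.12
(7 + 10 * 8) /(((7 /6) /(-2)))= -1044 /7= -149.14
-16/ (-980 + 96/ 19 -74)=152/ 9965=0.02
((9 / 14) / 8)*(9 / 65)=81 / 7280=0.01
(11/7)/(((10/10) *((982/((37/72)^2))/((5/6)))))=75295/213808896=0.00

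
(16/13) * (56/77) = 0.90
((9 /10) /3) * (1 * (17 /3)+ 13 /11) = 113 /55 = 2.05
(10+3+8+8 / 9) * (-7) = -1379 / 9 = -153.22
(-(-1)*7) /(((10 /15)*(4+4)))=1.31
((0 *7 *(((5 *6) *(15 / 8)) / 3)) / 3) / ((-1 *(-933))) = 0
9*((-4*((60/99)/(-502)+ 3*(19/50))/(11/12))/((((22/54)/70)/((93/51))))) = -23406658128/1670405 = -14012.56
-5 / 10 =-1 / 2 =-0.50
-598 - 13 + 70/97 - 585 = -1195.28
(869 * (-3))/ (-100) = 2607/ 100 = 26.07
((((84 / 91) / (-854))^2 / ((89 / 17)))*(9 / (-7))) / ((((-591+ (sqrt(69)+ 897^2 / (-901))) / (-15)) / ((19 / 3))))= -210128500782000 / 11439931321656285519071 -141594330420*sqrt(69) / 11439931321656285519071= -0.00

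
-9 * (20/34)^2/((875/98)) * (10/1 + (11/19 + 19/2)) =-192276/27455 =-7.00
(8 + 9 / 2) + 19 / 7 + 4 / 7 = 221 / 14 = 15.79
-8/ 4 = -2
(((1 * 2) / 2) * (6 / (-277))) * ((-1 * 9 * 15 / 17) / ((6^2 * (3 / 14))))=105 / 4709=0.02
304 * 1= 304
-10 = -10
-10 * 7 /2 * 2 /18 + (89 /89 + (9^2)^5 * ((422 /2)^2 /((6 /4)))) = 931410769901500 /9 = 103490085544611.11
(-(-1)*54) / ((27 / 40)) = 80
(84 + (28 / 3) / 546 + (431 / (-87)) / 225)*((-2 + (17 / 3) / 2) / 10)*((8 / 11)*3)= 42749294 / 2799225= 15.27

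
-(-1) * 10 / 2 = 5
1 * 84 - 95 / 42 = 3433 / 42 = 81.74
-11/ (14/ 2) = -1.57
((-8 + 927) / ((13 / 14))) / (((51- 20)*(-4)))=-6433 / 806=-7.98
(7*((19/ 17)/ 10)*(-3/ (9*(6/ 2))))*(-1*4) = 266/ 765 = 0.35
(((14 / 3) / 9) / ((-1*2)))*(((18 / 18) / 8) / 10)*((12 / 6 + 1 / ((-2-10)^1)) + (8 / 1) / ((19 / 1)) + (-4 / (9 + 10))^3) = -268303 / 35557056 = -0.01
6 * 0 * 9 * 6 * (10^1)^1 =0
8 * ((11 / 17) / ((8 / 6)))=66 / 17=3.88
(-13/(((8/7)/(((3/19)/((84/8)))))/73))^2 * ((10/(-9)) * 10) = -22515025/12996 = -1732.46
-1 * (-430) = 430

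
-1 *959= -959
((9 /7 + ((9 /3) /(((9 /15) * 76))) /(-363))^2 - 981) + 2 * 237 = -18846319716143 /37293789456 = -505.35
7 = 7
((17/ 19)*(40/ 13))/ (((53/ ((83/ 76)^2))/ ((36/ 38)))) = 5270085/ 89791169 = 0.06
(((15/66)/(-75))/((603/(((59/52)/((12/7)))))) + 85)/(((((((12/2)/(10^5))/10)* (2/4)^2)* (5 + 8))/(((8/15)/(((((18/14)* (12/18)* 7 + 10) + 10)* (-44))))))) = -26386072967500/12984276591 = -2032.16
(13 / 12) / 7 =13 / 84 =0.15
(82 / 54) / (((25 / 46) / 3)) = 1886 / 225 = 8.38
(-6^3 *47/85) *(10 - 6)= -40608/85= -477.74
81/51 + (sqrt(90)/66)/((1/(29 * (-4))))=27/17 -58 * sqrt(10)/11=-15.09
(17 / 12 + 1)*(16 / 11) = 116 / 33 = 3.52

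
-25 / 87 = -0.29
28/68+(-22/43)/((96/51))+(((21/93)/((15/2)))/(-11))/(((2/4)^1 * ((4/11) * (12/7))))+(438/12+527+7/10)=9207582403/16315920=564.33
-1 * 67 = -67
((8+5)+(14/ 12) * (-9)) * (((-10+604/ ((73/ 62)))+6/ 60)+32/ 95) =6982479/ 5548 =1258.56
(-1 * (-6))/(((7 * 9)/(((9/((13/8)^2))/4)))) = 96/1183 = 0.08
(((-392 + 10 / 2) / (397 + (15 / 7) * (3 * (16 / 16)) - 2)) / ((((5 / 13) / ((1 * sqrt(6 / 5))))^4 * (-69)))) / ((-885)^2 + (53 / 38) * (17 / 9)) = 158766828948 / 135250317891640625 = 0.00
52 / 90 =26 / 45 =0.58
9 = 9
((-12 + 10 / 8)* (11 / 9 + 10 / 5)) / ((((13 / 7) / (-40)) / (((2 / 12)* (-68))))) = -8455.44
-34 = -34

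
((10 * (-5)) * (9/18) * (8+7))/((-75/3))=15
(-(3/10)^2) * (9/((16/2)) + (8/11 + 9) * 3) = -24003/8800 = -2.73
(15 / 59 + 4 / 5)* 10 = 622 / 59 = 10.54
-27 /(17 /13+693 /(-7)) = 351 /1270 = 0.28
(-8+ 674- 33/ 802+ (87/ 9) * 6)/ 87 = 580615/ 69774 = 8.32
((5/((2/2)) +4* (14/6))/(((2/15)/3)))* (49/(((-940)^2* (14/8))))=0.01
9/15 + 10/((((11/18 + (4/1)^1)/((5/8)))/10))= 14.15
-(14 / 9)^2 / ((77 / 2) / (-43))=2408 / 891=2.70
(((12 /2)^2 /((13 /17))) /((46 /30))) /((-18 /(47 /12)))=-3995 /598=-6.68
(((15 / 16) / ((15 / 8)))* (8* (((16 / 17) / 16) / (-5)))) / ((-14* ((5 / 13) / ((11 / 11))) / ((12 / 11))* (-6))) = -52 / 32725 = -0.00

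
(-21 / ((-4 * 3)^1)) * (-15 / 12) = -35 / 16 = -2.19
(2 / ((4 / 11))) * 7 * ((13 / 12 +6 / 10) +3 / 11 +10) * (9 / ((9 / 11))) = 607607 / 120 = 5063.39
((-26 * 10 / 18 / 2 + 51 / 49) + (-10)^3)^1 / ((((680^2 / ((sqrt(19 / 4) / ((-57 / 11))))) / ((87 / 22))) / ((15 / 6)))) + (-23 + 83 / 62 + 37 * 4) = 338633 * sqrt(19) / 163134720 + 7833 / 62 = 126.35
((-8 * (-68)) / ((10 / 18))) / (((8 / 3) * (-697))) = -108 / 205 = -0.53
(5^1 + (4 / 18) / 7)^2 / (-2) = -100489 / 7938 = -12.66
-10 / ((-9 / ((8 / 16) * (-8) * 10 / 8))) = -50 / 9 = -5.56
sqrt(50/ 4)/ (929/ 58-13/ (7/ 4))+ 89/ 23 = 1015* sqrt(2)/ 3487+ 89/ 23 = 4.28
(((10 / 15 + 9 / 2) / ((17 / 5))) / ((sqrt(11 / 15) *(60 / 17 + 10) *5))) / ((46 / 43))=1333 *sqrt(165) / 698280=0.02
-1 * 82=-82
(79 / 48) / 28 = 79 / 1344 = 0.06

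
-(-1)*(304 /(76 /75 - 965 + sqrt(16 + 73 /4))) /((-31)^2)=-0.00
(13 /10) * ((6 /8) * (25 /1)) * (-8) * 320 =-62400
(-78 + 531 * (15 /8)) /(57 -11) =7341 /368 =19.95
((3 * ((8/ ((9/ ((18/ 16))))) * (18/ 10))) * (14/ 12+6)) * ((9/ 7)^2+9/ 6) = 119583/ 980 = 122.02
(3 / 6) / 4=1 / 8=0.12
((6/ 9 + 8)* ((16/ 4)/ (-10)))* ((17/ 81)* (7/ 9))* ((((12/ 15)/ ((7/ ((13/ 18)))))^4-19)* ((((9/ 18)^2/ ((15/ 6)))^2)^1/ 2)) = 41341576032679/ 769011734531250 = 0.05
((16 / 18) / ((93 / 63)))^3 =175616 / 804357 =0.22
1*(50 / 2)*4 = 100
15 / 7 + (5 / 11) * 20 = 11.23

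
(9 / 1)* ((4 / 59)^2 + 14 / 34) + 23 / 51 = 745316 / 177531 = 4.20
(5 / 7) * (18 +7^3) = 1805 / 7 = 257.86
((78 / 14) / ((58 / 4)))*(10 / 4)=195 / 203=0.96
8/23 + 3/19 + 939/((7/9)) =3694634/3059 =1207.79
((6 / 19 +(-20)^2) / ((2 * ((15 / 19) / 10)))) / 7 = 7606 / 21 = 362.19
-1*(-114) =114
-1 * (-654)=654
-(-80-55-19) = 154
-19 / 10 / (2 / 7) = -133 / 20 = -6.65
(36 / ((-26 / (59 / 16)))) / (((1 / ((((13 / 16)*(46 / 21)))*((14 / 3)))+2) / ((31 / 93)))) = -4071 / 5072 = -0.80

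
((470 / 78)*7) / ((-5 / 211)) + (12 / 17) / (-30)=-5900693 / 3315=-1780.00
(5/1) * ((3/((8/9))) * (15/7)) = 2025/56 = 36.16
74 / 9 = 8.22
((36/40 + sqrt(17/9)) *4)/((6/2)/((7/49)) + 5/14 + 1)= 0.41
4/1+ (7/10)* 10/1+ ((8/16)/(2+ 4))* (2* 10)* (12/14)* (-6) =17/7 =2.43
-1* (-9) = 9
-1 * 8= -8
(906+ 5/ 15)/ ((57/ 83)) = 225677/ 171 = 1319.75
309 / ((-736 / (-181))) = 55929 / 736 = 75.99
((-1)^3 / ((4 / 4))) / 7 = -1 / 7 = -0.14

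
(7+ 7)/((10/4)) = 28/5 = 5.60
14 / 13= 1.08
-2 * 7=-14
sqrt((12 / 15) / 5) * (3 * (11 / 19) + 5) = 256 / 95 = 2.69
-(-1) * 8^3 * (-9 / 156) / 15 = -128 / 65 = -1.97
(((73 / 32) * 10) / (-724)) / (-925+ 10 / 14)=511 / 14989696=0.00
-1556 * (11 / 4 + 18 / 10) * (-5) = 35399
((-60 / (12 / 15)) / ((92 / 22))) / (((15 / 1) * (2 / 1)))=-55 / 92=-0.60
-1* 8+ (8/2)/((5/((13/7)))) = -228/35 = -6.51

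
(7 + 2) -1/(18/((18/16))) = 143/16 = 8.94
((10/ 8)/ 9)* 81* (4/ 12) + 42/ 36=59/ 12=4.92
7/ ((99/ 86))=602/ 99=6.08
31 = 31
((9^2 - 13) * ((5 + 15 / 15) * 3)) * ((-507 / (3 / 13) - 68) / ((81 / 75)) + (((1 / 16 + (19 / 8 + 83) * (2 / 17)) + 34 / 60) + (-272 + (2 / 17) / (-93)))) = -894928289 / 310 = -2886865.45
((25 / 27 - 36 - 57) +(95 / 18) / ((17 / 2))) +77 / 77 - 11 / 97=-4032295 / 44523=-90.57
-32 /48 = -0.67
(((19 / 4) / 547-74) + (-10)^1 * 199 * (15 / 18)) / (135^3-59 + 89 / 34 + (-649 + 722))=-193306643 / 274550179830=-0.00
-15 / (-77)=15 / 77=0.19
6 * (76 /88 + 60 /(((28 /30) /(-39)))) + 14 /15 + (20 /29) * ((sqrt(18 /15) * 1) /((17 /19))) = -17367437 /1155 + 76 * sqrt(30) /493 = -15035.90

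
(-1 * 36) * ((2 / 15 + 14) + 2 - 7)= -1644 / 5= -328.80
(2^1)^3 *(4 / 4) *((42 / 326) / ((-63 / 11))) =-88 / 489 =-0.18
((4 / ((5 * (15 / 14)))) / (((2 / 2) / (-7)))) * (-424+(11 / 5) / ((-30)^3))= 2804760539 / 1265625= 2216.11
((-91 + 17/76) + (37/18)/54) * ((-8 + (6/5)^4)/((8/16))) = 3103496408/2885625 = 1075.50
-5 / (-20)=1 / 4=0.25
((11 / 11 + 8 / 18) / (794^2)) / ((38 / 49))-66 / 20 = -3557547163 / 1078045560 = -3.30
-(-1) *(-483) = -483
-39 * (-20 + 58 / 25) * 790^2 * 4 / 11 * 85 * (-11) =-146312006880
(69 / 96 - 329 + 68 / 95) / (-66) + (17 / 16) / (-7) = 2252471 / 468160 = 4.81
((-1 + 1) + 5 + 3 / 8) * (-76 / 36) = -817 / 72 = -11.35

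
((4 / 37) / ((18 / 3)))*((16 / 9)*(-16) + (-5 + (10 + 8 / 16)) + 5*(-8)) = -1133 / 999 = -1.13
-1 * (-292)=292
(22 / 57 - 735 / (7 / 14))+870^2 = 755430.39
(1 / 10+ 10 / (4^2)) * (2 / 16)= 29 / 320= 0.09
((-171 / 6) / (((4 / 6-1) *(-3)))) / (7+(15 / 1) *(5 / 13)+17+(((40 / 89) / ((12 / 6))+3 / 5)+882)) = -329745 / 10558712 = -0.03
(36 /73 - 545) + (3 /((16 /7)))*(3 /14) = -1271311 /2336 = -544.23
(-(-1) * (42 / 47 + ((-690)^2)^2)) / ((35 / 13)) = 138496109310546 / 1645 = 84192163714.62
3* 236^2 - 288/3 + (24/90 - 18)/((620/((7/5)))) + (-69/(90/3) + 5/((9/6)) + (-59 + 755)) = 167688.99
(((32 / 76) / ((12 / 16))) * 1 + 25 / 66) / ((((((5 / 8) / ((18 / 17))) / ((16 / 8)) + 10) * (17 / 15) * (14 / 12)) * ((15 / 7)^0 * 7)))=1018656 / 103239521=0.01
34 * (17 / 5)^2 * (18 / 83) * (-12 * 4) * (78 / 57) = -220731264 / 39425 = -5598.76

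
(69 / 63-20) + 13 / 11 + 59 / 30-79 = -218887 / 2310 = -94.76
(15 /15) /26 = 1 /26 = 0.04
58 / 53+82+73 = 8273 / 53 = 156.09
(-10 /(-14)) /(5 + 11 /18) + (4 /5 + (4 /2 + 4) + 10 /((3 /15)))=201238 /3535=56.93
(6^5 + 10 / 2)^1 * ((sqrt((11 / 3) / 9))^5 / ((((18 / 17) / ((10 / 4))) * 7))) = 80027585 * sqrt(33) / 1653372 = 278.05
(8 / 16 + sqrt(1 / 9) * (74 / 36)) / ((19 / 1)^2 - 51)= 16 / 4185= 0.00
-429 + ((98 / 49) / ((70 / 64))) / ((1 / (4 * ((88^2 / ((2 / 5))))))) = 988229 / 7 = 141175.57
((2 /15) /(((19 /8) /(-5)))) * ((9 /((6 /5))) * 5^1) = -200 /19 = -10.53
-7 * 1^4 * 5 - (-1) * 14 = -21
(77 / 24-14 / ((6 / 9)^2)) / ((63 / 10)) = -485 / 108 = -4.49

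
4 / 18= 2 / 9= 0.22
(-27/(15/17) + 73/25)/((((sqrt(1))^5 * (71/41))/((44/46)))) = -624184/40825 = -15.29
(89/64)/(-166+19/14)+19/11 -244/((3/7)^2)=-9688068877/7302240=-1326.73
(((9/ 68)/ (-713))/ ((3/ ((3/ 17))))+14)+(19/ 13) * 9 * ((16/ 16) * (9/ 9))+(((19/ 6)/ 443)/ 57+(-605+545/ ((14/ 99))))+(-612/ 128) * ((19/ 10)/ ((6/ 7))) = 156243711663069193/ 47847028844160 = 3265.48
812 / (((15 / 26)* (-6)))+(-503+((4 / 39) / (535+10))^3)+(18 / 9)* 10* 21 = -3049533674061161 / 9602478156375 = -317.58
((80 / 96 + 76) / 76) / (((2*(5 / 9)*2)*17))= 1383 / 51680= 0.03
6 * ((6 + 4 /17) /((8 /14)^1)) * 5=5565 /17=327.35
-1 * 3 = -3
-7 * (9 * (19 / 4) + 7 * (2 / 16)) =-2443 / 8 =-305.38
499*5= 2495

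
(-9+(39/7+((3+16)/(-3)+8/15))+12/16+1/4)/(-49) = 288/1715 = 0.17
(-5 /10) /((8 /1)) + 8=127 /16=7.94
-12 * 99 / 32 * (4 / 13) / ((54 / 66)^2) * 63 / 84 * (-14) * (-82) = -381997 / 26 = -14692.19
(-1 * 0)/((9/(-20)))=0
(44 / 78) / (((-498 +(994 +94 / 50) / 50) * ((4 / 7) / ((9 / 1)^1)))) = -48125 / 2589613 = -0.02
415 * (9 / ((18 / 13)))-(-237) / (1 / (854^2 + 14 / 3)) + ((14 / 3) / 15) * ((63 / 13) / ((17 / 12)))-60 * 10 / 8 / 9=172851688.23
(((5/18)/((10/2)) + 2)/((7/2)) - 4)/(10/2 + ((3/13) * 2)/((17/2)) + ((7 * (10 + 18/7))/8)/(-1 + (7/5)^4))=-654160/1710849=-0.38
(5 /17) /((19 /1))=5 /323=0.02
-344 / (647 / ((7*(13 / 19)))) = -31304 / 12293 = -2.55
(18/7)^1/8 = 9/28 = 0.32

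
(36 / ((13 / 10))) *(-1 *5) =-1800 / 13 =-138.46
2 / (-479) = -2 / 479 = -0.00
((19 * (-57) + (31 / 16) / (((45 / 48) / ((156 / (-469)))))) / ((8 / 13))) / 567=-33036211 / 10636920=-3.11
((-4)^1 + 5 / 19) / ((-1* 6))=71 / 114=0.62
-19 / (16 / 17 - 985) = 323 / 16729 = 0.02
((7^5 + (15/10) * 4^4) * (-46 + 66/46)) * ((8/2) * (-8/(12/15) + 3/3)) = 634347900/23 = 27580343.48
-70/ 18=-35/ 9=-3.89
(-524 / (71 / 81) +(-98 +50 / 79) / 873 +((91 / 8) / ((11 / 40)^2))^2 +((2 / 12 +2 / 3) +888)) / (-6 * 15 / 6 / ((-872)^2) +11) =416392669551443202208 / 199882165461497211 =2083.19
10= 10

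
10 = 10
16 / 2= 8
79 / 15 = 5.27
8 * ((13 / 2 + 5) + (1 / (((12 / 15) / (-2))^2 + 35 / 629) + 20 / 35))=3172916 / 23737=133.67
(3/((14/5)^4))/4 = 1875/153664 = 0.01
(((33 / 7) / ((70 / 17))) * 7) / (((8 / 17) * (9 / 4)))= 3179 / 420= 7.57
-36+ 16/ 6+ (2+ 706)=2024/ 3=674.67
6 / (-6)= -1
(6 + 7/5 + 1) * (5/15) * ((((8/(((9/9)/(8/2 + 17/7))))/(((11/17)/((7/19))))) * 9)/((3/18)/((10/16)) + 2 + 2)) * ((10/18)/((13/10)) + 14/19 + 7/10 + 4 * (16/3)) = 4011.98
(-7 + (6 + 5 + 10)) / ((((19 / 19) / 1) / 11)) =154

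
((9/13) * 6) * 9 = 486/13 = 37.38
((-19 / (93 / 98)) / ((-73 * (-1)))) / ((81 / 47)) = -0.16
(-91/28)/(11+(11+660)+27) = -13/2836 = -0.00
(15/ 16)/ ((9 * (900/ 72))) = 1/ 120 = 0.01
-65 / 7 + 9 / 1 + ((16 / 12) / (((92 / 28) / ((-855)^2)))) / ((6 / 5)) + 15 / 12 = 159201621 / 644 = 247207.49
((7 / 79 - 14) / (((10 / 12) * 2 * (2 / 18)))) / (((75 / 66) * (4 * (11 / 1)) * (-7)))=4239 / 19750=0.21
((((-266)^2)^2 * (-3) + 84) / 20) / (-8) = 3754808631 / 40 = 93870215.78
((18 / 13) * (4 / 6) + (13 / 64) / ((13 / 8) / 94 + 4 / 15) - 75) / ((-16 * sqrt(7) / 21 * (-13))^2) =-769785093 / 7205878784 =-0.11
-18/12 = -3/2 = -1.50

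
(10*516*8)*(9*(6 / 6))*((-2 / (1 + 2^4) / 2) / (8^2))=-341.47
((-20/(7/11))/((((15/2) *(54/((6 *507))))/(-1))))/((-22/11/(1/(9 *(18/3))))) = -3718/1701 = -2.19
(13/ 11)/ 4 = 13/ 44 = 0.30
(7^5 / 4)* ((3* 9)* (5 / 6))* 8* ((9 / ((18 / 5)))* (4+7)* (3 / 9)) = 13865775 / 2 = 6932887.50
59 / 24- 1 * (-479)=11555 / 24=481.46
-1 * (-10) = 10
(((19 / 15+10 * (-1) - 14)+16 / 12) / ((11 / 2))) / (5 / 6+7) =-1284 / 2585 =-0.50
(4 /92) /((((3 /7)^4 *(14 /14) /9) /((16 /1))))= 38416 /207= 185.58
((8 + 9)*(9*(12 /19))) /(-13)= -1836 /247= -7.43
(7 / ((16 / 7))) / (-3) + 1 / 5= -197 / 240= -0.82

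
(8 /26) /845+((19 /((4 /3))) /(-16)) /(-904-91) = 0.00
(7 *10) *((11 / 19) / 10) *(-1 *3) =-231 / 19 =-12.16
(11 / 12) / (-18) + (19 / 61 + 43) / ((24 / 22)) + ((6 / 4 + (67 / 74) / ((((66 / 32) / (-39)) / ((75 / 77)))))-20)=1848056971 / 412922664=4.48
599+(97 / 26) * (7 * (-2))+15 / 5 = 7147 / 13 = 549.77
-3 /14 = -0.21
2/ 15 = 0.13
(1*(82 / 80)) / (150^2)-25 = -22499959 / 900000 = -25.00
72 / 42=12 / 7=1.71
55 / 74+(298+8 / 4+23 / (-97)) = 2157033 / 7178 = 300.51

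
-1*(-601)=601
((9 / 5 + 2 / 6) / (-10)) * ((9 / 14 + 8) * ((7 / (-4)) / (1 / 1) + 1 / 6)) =4598 / 1575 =2.92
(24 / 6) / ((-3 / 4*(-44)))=4 / 33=0.12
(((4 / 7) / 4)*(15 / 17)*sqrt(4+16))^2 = 4500 / 14161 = 0.32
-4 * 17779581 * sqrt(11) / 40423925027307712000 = -17779581 * sqrt(11) / 10105981256826928000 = -0.00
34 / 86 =17 / 43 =0.40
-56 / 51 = -1.10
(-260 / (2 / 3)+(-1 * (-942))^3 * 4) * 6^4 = 4333288961952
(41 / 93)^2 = 1681 / 8649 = 0.19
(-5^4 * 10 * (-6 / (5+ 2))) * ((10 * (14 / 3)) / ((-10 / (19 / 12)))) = -39583.33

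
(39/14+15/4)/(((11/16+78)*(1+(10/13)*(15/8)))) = 38064/1119251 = 0.03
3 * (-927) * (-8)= 22248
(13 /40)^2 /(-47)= -169 /75200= -0.00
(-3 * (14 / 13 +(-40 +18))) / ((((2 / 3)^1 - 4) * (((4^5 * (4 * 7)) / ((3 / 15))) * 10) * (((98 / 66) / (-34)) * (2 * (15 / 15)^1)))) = 0.00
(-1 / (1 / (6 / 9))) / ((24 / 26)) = -13 / 18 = -0.72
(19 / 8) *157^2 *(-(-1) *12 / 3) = 468331 / 2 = 234165.50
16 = 16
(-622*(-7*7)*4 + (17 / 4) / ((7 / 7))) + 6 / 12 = 487667 / 4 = 121916.75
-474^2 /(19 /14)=-3145464 /19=-165550.74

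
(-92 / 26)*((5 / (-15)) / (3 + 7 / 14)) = 92 / 273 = 0.34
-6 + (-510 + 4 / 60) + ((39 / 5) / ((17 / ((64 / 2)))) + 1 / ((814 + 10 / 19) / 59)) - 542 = -4116778949 / 3946380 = -1043.18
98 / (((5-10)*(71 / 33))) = -3234 / 355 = -9.11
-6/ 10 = -3/ 5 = -0.60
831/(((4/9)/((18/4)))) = 67311/8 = 8413.88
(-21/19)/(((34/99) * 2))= -2079/1292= -1.61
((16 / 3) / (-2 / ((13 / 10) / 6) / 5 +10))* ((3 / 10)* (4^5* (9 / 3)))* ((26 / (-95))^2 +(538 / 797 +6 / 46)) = 23266055614464 / 43840877875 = 530.69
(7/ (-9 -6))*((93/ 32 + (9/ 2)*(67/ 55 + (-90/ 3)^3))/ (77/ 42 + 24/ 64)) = 1496776659/ 58300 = 25673.70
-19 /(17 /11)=-12.29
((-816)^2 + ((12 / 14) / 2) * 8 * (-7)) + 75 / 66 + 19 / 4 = 29296867 / 44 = 665837.89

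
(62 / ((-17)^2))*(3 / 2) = 93 / 289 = 0.32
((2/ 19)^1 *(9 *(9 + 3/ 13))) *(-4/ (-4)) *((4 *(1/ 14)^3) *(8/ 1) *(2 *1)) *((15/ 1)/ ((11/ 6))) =1555200/ 931931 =1.67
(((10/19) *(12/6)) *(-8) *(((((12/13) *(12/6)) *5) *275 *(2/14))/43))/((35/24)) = -25344000/520429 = -48.70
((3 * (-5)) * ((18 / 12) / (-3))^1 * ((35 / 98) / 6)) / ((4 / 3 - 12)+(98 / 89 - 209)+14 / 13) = -86775 / 42274568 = -0.00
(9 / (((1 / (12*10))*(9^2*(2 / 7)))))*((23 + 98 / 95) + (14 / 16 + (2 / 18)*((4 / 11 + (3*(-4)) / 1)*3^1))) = 3691639 / 3762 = 981.30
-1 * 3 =-3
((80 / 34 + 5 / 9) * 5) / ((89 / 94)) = 2350 / 153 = 15.36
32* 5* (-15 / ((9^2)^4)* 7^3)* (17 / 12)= -1166200 / 43046721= -0.03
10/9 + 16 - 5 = 109/9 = 12.11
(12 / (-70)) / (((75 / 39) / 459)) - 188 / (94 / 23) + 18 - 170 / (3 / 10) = -1668406 / 2625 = -635.58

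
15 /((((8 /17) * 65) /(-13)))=-51 /8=-6.38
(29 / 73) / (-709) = -29 / 51757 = -0.00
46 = 46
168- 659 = -491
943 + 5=948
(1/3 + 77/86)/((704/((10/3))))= 1585/272448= 0.01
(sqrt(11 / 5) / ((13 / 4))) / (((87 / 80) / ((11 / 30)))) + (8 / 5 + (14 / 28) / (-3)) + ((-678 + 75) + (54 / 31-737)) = -1243247 / 930 + 352 *sqrt(55) / 16965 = -1336.67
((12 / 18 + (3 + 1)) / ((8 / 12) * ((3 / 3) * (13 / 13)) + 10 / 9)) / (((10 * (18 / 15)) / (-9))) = -63 / 32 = -1.97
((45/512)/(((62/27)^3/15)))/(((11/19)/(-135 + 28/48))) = -135725602725/5369053184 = -25.28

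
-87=-87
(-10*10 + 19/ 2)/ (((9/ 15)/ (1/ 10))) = -181/ 12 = -15.08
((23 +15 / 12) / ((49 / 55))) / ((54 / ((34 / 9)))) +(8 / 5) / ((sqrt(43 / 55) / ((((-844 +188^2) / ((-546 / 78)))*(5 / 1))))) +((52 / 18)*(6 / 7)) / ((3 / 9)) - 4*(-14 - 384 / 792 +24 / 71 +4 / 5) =11665142647 / 185987340 - 276000*sqrt(2365) / 301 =-44529.40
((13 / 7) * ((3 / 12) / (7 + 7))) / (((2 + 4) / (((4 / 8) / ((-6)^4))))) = 13 / 6096384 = 0.00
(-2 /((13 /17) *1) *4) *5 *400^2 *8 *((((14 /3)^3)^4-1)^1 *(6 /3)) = -7591750902906368000000 /531441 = -14285218684494361.56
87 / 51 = 29 / 17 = 1.71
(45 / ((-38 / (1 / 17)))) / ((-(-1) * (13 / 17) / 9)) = -405 / 494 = -0.82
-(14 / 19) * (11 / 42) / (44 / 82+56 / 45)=-6765 / 62434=-0.11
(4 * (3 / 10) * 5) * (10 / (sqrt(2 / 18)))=180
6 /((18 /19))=6.33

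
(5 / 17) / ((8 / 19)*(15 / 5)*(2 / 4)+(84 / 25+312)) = 2375 / 2551632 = 0.00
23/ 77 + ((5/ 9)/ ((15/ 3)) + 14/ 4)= 5419/ 1386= 3.91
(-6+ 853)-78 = 769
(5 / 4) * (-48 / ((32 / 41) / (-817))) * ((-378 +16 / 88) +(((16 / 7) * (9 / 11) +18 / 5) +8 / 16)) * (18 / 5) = -258955961337 / 3080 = -84076610.82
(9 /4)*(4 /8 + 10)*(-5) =-945 /8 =-118.12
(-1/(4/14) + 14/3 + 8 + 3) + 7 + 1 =121/6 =20.17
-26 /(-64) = 13 /32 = 0.41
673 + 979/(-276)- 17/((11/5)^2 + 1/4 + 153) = 2920543921/4363284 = 669.35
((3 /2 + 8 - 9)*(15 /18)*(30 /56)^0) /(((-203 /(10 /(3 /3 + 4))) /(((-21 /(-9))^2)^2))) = -1715 /14094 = -0.12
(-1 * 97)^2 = 9409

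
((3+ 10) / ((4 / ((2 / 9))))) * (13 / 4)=169 / 72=2.35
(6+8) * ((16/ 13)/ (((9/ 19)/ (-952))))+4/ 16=-16206731/ 468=-34629.77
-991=-991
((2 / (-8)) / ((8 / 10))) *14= -4.38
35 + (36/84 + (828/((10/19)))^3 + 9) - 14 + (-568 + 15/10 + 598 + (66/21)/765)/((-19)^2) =376347034284129227/96657750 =3893604333.68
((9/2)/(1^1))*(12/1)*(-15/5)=-162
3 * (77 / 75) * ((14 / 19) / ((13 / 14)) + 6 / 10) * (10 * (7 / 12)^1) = 927619 / 37050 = 25.04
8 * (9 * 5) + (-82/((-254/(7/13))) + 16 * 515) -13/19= 269757390/31369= 8599.49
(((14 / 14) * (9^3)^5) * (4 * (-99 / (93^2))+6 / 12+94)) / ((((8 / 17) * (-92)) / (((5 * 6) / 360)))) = -211806864732369819951 / 5658368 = -37432500808072.19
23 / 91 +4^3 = 5847 / 91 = 64.25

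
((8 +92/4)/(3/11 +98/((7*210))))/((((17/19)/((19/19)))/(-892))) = -21672255/238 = -91059.89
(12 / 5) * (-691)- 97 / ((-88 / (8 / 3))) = -273151 / 165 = -1655.46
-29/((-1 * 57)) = 29/57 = 0.51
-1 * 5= -5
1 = 1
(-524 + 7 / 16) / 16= -8377 / 256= -32.72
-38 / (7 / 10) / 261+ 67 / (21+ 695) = -149671 / 1308132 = -0.11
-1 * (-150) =150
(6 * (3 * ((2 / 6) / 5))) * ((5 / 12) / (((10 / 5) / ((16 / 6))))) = 2 / 3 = 0.67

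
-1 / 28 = -0.04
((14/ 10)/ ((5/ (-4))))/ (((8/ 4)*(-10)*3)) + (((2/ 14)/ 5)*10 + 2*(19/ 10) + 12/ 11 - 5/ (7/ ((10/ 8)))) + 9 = 1536431/ 115500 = 13.30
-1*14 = -14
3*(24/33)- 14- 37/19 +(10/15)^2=-25057/1881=-13.32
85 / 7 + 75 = 610 / 7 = 87.14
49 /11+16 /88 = 4.64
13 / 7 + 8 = 69 / 7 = 9.86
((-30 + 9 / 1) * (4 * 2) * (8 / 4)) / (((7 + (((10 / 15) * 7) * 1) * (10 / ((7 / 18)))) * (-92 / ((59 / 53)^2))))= 292404 / 8205089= 0.04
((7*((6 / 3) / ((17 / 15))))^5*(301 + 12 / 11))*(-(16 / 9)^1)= -2412705355200000 / 15618427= -154478127.36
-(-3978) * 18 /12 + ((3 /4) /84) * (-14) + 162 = 49031 /8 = 6128.88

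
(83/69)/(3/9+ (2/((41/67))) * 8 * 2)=3403/148879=0.02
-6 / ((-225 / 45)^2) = -6 / 25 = -0.24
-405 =-405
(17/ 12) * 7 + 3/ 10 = 613/ 60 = 10.22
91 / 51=1.78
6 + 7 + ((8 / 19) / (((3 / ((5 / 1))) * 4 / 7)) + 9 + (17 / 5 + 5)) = 9014 / 285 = 31.63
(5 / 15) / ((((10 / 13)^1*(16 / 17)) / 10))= 221 / 48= 4.60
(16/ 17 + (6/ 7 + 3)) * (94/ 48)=26837/ 2856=9.40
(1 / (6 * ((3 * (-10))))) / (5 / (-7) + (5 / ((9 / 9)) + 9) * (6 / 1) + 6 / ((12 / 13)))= -7 / 113130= -0.00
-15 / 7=-2.14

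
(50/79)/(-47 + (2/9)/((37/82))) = -16650/1223473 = -0.01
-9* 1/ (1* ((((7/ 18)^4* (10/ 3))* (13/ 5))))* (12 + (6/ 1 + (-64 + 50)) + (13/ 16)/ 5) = -58989951/ 312130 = -188.99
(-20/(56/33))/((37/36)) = -2970/259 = -11.47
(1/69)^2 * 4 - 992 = -4722908/4761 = -992.00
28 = 28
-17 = -17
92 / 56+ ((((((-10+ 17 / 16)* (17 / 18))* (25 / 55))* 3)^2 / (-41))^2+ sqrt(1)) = 13077654753991 / 999426097152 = 13.09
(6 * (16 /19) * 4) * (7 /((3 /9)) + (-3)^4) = 39168 /19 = 2061.47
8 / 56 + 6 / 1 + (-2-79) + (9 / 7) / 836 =-438055 / 5852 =-74.86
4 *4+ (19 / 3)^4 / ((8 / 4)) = 132913 / 162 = 820.45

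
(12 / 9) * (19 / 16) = 19 / 12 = 1.58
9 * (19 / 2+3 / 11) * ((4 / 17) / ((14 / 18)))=34830 / 1309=26.61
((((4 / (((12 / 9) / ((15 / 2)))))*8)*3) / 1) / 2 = 270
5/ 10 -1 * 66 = -131/ 2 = -65.50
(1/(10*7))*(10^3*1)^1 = 100/7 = 14.29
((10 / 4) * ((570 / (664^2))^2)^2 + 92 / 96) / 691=13579772582841668079167 / 9791606457052392572583936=0.00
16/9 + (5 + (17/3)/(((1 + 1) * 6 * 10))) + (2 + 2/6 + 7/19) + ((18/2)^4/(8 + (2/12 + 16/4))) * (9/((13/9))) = 7290726109/2163720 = 3369.53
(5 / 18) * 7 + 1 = 53 / 18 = 2.94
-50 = -50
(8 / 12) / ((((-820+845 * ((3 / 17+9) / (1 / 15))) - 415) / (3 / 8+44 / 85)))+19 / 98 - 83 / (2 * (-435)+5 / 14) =0.29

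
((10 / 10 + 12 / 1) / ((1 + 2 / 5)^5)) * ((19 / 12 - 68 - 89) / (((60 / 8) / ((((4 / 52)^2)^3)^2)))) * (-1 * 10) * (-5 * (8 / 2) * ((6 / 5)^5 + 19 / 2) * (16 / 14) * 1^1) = -11179108400 / 1897612903782531117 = -0.00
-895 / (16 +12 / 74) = -33115 / 598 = -55.38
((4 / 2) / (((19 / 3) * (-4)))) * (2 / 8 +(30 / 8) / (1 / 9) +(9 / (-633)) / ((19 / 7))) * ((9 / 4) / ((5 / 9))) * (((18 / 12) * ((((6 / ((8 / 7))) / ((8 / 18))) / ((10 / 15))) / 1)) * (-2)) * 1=11266490151 / 19499776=577.78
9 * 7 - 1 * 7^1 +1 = 57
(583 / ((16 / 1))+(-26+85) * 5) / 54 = 5303 / 864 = 6.14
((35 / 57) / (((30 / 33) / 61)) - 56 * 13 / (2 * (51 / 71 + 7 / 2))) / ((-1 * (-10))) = -3078929 / 682860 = -4.51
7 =7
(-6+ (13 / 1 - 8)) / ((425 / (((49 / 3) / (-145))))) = 49 / 184875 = 0.00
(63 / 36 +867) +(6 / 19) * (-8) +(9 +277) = 87569 / 76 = 1152.22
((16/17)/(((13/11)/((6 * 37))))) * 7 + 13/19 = 5199449/4199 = 1238.26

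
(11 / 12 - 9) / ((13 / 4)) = -2.49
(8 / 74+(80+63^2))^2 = 22445133489 / 1369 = 16395276.47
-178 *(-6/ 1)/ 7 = 1068/ 7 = 152.57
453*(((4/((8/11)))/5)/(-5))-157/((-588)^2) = -861425101/8643600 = -99.66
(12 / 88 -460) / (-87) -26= -39647 / 1914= -20.71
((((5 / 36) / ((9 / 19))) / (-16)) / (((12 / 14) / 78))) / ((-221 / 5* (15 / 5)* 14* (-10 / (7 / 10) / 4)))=-133 / 528768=-0.00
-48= -48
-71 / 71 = -1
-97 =-97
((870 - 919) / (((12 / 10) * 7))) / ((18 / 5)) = -175 / 108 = -1.62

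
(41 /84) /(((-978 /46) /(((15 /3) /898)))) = -4715 /36886248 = -0.00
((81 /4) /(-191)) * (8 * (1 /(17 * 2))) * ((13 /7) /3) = -351 /22729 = -0.02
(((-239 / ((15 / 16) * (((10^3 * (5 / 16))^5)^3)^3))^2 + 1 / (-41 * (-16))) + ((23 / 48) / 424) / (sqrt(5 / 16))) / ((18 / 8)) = 95804096400183391197976208615564449085548426521990336020813627066544198646774923066413329883865530293832044016386999321076878088159070059285819350189439683944821601327366822856255830799476879048074122261700915335370943522116368943892826604072138600219969 / 141406846286670685408212883916573126850269477546457735966720913550219237202639786446026074908585522713696096968187210997909472058122787407505869360879612973502556683559193430535833606260027873474957404458270551035007495110917830061225686222314834594726562500 + 23 * sqrt(5) / 57240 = 0.00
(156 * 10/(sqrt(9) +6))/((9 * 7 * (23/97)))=11.60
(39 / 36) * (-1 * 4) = -13 / 3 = -4.33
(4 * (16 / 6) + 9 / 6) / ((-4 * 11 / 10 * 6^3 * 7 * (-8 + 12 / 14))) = 73 / 285120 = 0.00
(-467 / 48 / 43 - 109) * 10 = -1092.26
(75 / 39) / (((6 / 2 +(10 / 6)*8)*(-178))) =-75 / 113386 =-0.00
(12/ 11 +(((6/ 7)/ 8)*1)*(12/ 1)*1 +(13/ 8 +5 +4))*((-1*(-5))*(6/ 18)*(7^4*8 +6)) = 384712315/ 924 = 416355.32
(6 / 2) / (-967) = -3 / 967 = -0.00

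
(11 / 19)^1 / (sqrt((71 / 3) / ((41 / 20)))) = 11 * sqrt(43665) / 13490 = 0.17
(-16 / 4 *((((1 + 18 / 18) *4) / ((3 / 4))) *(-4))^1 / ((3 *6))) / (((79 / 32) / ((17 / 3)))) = 139264 / 6399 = 21.76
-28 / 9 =-3.11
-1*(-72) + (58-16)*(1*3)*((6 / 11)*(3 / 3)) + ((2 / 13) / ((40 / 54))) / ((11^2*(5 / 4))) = 5534154 / 39325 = 140.73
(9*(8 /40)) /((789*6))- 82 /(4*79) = -26918 /103885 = -0.26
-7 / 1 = -7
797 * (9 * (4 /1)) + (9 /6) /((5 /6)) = 28693.80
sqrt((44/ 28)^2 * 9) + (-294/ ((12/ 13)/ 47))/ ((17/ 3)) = -627597/ 238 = -2636.96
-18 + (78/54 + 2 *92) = 1507/9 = 167.44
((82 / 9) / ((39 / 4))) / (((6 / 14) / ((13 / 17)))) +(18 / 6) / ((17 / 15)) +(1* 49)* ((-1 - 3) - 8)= -803735 / 1377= -583.69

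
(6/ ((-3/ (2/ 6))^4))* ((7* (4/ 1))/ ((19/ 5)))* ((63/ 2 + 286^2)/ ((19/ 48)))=366587200/ 263169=1392.97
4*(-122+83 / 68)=-8213 / 17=-483.12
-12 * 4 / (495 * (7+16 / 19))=-304 / 24585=-0.01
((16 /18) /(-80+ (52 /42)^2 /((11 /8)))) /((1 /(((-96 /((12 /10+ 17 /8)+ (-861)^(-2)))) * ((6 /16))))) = 287691853680 /2358114146161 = 0.12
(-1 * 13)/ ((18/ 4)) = -26/ 9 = -2.89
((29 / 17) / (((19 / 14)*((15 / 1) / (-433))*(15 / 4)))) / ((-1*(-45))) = -703192 / 3270375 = -0.22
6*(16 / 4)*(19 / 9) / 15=152 / 45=3.38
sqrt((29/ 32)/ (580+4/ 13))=0.04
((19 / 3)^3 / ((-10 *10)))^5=-105.80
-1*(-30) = 30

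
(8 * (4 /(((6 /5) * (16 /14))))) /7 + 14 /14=13 /3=4.33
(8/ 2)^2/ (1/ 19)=304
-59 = -59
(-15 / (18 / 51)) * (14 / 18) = -595 / 18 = -33.06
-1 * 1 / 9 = -1 / 9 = -0.11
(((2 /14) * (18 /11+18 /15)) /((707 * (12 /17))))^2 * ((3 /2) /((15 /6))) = 146523 /370450590125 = 0.00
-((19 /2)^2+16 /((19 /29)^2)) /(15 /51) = -626093 /1444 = -433.58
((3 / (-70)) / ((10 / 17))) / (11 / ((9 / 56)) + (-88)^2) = -27 / 2895200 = -0.00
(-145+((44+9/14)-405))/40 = -1415/112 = -12.63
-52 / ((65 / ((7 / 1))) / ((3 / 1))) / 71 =-84 / 355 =-0.24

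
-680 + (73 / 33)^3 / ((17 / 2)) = -414653686 / 610929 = -678.73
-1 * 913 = -913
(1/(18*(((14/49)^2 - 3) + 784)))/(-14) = -0.00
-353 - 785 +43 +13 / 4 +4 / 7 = -30553 / 28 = -1091.18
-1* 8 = -8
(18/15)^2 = 36/25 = 1.44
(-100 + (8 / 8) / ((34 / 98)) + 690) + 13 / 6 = 60695 / 102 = 595.05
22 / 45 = 0.49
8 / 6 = 4 / 3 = 1.33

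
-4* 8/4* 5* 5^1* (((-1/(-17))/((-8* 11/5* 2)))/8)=125/2992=0.04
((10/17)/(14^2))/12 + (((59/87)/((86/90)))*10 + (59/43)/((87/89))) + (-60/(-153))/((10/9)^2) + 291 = 37372420159/124650120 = 299.82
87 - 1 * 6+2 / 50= 2026 / 25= 81.04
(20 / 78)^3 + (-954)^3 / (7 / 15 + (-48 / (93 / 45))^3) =23015233819361609840 / 332098101473697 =69302.52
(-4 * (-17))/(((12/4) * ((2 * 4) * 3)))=17/18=0.94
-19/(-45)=19/45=0.42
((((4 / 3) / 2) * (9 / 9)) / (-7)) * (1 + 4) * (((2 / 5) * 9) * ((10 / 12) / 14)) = -0.10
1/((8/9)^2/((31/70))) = 2511/4480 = 0.56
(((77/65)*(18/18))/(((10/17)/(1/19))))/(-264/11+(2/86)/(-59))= -0.00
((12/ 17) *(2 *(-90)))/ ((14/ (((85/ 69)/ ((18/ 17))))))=-1700/ 161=-10.56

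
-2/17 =-0.12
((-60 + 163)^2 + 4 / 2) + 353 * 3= 11670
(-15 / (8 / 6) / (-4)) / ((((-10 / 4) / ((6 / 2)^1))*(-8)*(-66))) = -9 / 1408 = -0.01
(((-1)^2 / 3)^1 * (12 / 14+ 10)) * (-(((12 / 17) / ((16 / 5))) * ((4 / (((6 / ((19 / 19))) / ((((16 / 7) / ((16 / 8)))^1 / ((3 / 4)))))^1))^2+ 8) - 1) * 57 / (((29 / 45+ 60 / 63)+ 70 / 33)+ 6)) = -1772574980 / 84148827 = -21.06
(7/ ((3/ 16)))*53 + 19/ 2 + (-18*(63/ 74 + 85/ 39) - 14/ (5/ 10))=5499595/ 2886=1905.61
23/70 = 0.33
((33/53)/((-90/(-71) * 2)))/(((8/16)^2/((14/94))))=5467/37365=0.15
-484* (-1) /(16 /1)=121 /4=30.25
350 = 350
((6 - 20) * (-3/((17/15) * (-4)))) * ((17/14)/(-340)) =9/272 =0.03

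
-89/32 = -2.78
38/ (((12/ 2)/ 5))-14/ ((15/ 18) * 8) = 29.57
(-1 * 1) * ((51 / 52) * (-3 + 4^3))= -3111 / 52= -59.83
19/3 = 6.33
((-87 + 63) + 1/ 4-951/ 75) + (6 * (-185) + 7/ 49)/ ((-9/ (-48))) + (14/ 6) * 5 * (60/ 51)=-70709117/ 11900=-5941.94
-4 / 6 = -2 / 3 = -0.67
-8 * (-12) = 96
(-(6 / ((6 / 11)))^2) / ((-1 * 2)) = 60.50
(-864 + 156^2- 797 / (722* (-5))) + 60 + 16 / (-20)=84948429 / 3610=23531.42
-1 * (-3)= 3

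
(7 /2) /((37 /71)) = 497 /74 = 6.72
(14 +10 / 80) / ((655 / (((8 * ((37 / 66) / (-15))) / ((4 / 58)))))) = -121249 / 1296900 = -0.09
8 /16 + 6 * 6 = 73 /2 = 36.50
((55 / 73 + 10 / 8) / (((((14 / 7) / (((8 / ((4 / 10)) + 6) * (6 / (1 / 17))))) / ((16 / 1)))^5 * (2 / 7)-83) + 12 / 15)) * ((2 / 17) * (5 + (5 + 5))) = -19414391825614821654528000 / 451388260514947710528257683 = -0.04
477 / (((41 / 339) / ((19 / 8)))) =3072357 / 328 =9366.94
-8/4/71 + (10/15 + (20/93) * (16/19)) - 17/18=-93979/752742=-0.12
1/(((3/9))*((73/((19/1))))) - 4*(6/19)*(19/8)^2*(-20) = 20919/146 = 143.28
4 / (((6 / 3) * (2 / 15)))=15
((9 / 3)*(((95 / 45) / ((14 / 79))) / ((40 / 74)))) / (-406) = -55537 / 341040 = -0.16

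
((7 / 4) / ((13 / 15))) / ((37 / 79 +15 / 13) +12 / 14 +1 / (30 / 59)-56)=-870975 / 22237298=-0.04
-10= -10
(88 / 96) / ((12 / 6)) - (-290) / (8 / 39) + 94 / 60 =56631 / 40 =1415.78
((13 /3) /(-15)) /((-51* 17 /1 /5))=0.00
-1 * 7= -7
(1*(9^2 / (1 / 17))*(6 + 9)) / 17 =1215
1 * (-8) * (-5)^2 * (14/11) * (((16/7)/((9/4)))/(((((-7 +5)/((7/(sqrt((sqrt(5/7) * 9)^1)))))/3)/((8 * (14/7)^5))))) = 4587520 * 5^(3/4) * 7^(1/4)/99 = 252025.68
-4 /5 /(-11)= 4 /55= 0.07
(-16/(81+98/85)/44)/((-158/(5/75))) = 34/18204681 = 0.00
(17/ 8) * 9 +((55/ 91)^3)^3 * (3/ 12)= 19.13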